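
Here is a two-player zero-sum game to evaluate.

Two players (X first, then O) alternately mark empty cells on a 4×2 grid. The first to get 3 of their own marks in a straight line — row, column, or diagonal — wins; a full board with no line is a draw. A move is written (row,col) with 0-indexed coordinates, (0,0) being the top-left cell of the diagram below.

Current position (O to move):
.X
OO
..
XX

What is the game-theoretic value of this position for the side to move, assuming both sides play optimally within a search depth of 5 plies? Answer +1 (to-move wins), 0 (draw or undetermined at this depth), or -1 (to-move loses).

[.X/OO/../XX] O move#1: (0,0):+0/OX/OO/../XX*, (2,0):+0/.X/OO/O./XX, (2,1):+0/.X/OO/.O/XX
[OX/OO/../XX] X move#2: (2,0):+0/OX/OO/X./XX*, (2,1):-1/OX/OO/.X/XX
[OX/OO/X./XX] O move#3: (2,1):+0/OX/OO/XO/XX*
[OX/OO/XO/XX] end (terminal +0, X#4); searched .X/OO/../XX to 5

value(.X/OO/../XX, O) = 0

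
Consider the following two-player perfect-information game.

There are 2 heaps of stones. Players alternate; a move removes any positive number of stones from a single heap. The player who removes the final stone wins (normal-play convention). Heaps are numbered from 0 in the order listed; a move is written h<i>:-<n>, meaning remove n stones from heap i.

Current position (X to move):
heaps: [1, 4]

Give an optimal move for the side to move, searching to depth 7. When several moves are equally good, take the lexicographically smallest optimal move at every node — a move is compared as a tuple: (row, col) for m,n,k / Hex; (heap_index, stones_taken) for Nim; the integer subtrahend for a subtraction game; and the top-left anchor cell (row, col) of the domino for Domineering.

[(1,4)] X move#1: h0:-1:-1/(0,4), h1:-1:-1/(1,3), h1:-2:-1/(1,2), h1:-3:+1/(1,1)*, h1:-4:-1/(1,0)
[(1,1)] O move#2: h0:-1:-1/(0,1)*, h1:-1:-1/(1,0)
[(0,1)] X move#3: h1:-1:+1/(0,0)*
[(0,0)] end (terminal -1, O#4); searched (1,4) to 7

X's best at [(1,4)]: h1:-3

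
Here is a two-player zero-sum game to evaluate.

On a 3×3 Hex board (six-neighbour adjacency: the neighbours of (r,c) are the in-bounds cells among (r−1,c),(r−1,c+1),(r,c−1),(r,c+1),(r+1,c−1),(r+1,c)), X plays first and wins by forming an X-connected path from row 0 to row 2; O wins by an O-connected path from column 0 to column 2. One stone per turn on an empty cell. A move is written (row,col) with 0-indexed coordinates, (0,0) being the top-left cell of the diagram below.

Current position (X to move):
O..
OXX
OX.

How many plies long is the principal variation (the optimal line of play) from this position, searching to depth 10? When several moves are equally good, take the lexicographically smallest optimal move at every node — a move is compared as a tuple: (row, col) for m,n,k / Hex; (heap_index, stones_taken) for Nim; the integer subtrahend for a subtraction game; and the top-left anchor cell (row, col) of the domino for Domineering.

ply 1, X at O../OXX/OX. | (0,1)=+1→OX./OXX/OX.*; (0,2)=+1→O.X/OXX/OX.; (2,2)=+1→O../OXX/OXX
ply 2: OX./OXX/OX. is terminal -1 (O); from O../OXX/OX. depth 10

PV length from [O../OXX/OX.]: 1 ply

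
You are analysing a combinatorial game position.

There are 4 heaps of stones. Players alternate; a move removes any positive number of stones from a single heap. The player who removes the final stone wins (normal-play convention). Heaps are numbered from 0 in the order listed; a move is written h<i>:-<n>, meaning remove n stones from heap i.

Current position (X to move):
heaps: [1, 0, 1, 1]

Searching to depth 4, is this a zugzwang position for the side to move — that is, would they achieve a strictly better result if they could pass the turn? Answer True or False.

p1 X@[(1,0,1,1)]: h0:-1[(0,0,1,1)]+1* h2:-1[(1,0,0,1)]+1 h3:-1[(1,0,1,0)]+1
p2 O@[(0,0,1,1)]: h2:-1[(0,0,0,1)]-1* h3:-1[(0,0,1,0)]-1
p3 X@[(0,0,0,1)]: h3:-1[(0,0,0,0)]+1*
p4 O@[(0,0,0,0)] terminal -1; root [(1,0,1,1)] d4
suppose X passes — search the same position with O to move:
pass> p1 O@[(1,0,1,1)]: h0:-1[(0,0,1,1)]+1* h2:-1[(1,0,0,1)]+1 h3:-1[(1,0,1,0)]+1
pass> p2 X@[(0,0,1,1)]: h2:-1[(0,0,0,1)]-1* h3:-1[(0,0,1,0)]-1
pass> p3 O@[(0,0,0,1)]: h3:-1[(0,0,0,0)]+1*
pass> p4 X@[(0,0,0,0)] terminal -1; root [(1,0,1,1)] d4
for X: play +1, pass -1

zugzwang((1,0,1,1), X) = False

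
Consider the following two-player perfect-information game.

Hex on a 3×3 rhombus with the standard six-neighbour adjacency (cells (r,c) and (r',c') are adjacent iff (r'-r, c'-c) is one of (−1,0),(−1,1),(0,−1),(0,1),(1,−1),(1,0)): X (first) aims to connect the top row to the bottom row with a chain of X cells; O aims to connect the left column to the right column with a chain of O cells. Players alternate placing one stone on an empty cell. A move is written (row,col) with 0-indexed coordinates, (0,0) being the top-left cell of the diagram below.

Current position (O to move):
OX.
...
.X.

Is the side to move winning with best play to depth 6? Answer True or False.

p1 O@[OX./.../.X.]: (0,2)[OXO/.../.X.]-1 (1,0)[OX./O../.X.]-1 (1,1)[OX./.O./.X.]+1* (1,2)[OX./..O/.X.]-1 (2,0)[OX./.../OX.]-1 (2,2)[OX./.../.XO]-1
p2 X@[OX./.O./.X.]: (0,2)[OXX/.O./.X.]-1* (1,0)[OX./XO./.X.]-1 (1,2)[OX./.OX/.X.]-1 (2,0)[OX./.O./XX.]-1 (2,2)[OX./.O./.XX]-1
p3 O@[OXX/.O./.X.]: (1,0)[OXX/OO./.X.]-1 (1,2)[OXX/.OO/.X.]+1* (2,0)[OXX/.O./OX.]-1 (2,2)[OXX/.O./.XO]-1
p4 X@[OXX/.OO/.X.]: (1,0)[OXX/XOO/.X.]-1* (2,0)[OXX/.OO/XX.]-1 (2,2)[OXX/.OO/.XX]-1
p5 O@[OXX/XOO/.X.]: (2,0)[OXX/XOO/OX.]+1* (2,2)[OXX/XOO/.XO]-1
p6 X@[OXX/XOO/OX.] terminal -1; root [OX./.../.X.] d6

O winning at [OX./.../.X.]: True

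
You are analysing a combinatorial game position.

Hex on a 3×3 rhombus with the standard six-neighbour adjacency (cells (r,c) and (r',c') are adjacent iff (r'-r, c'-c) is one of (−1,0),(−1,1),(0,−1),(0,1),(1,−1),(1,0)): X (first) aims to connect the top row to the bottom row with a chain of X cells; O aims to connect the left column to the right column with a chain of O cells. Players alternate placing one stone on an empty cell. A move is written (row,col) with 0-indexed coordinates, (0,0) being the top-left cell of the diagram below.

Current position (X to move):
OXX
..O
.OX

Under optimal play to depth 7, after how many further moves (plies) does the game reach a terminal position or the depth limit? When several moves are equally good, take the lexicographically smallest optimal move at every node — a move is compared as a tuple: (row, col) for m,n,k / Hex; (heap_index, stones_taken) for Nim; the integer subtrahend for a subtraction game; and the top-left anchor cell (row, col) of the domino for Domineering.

PV length from [OXX/..O/.OX]: 3 plies

[OXX/..O/.OX] X move#1: (1,0):-1/OXX/X.O/.OX, (1,1):-1/OXX/.XO/.OX, (2,0):+1/OXX/..O/XOX*
[OXX/..O/XOX] O move#2: (1,0):-1/OXX/O.O/XOX*, (1,1):-1/OXX/.OO/XOX
[OXX/O.O/XOX] X move#3: (1,1):+1/OXX/OXO/XOX*
[OXX/OXO/XOX] end (terminal -1, O#4); searched OXX/..O/.OX to 7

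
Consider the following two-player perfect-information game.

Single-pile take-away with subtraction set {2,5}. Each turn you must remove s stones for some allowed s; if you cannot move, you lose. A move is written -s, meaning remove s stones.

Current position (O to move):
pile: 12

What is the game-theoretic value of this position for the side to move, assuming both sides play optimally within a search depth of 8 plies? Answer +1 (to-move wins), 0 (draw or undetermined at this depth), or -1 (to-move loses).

value(12, O) = +1

p1 O@[12]: -2[10]-1 -5[7]+1*
p2 X@[7]: -2[5]-1* -5[2]-1
p3 O@[5]: -2[3]-1 -5[0]+1*
p4 X@[0] terminal -1; root [12] d8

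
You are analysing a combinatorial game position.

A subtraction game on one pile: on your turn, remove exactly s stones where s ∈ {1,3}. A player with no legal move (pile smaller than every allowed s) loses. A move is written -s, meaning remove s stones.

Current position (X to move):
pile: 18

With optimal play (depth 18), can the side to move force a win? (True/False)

p1 X@[18]: -1[17]-1* -3[15]-1
p2 O@[17]: -1[16]+1* -3[14]+1
p3 X@[16]: -1[15]-1* -3[13]-1
p4 O@[15]: -1[14]+1* -3[12]+1
p5 X@[14]: -1[13]-1* -3[11]-1
p6 O@[13]: -1[12]+1* -3[10]+1
p7 X@[12]: -1[11]-1* -3[9]-1
p8 O@[11]: -1[10]+1* -3[8]+1
p9 X@[10]: -1[9]-1* -3[7]-1
p10 O@[9]: -1[8]+1* -3[6]+1
p11 X@[8]: -1[7]-1* -3[5]-1
p12 O@[7]: -1[6]+1* -3[4]+1
p13 X@[6]: -1[5]-1* -3[3]-1
p14 O@[5]: -1[4]+1* -3[2]+1
p15 X@[4]: -1[3]-1* -3[1]-1
p16 O@[3]: -1[2]+1* -3[0]+1
p17 X@[2]: -1[1]-1*
p18 O@[1]: -1[0]+1*
p19 X@[0] terminal -1; root [18] d18

X winning at [18]: False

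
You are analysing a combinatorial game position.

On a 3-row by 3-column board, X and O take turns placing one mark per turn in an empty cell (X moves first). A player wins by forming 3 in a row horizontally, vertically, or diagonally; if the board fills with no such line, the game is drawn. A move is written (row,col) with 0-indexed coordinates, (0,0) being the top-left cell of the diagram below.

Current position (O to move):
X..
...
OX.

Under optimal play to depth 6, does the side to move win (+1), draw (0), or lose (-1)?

value(X../.../OX., O) = 0

p1 O@[X../.../OX.]: (0,1)[XO./.../OX.]+0* (0,2)[X.O/.../OX.]-1 (1,0)[X../O../OX.]-1 (1,1)[X../.O./OX.]+0 (1,2)[X../..O/OX.]-1 (2,2)[X../.../OXO]-1
p2 X@[XO./.../OX.]: (0,2)[XOX/.../OX.]+0* (1,0)[XO./X../OX.]+0 (1,1)[XO./.X./OX.]+0 (1,2)[XO./..X/OX.]+0 (2,2)[XO./.../OXX]+0
p3 O@[XOX/.../OX.]: (1,0)[XOX/O../OX.]-1 (1,1)[XOX/.O./OX.]+0* (1,2)[XOX/..O/OX.]+0 (2,2)[XOX/.../OXO]+0
p4 X@[XOX/.O./OX.]: (1,0)[XOX/XO./OX.]+0* (1,2)[XOX/.OX/OX.]+0 (2,2)[XOX/.O./OXX]+0
p5 O@[XOX/XO./OX.]: (1,2)[XOX/XOO/OX.]+0* (2,2)[XOX/XO./OXO]+0
p6 X@[XOX/XOO/OX.]: (2,2)[XOX/XOO/OXX]+0*
p7 O@[XOX/XOO/OXX] terminal +0; root [X../.../OX.] d6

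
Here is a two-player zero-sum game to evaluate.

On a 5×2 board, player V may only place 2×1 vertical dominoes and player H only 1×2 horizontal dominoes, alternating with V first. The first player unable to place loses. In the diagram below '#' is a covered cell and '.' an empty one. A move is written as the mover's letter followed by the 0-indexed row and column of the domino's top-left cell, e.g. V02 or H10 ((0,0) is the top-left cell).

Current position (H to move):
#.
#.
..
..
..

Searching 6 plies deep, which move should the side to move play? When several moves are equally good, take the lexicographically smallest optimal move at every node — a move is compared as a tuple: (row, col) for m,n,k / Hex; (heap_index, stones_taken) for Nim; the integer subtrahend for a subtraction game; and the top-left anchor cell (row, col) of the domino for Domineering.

H's best at [#./#./../../..]: H30

ply 1, H at #./#./../../.. | H20=-1→#./#./##/../..; H30=+1→#./#./../##/..*; H40=-1→#./#./../../##
ply 2, V at #./#./../##/.. | V01=-1→##/##/../##/..*; V11=-1→#./##/.#/##/..
ply 3, H at ##/##/../##/.. | H20=+1→##/##/##/##/..*; H40=+1→##/##/../##/##
ply 4: ##/##/##/##/.. is terminal -1 (V); from #./#./../../.. depth 6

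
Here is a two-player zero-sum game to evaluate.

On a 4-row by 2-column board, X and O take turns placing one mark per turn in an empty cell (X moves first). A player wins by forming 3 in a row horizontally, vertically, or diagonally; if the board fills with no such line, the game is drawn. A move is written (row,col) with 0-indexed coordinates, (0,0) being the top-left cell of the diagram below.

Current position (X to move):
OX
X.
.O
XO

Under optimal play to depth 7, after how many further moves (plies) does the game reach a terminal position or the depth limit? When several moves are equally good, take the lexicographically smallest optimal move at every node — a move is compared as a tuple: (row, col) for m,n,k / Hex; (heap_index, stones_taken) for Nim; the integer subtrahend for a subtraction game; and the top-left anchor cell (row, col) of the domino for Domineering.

PV length from [OX/X./.O/XO]: 1 ply

[OX/X./.O/XO] X move#1: (1,1):+0/OX/XX/.O/XO, (2,0):+1/OX/X./XO/XO*
[OX/X./XO/XO] end (terminal -1, O#2); searched OX/X./.O/XO to 7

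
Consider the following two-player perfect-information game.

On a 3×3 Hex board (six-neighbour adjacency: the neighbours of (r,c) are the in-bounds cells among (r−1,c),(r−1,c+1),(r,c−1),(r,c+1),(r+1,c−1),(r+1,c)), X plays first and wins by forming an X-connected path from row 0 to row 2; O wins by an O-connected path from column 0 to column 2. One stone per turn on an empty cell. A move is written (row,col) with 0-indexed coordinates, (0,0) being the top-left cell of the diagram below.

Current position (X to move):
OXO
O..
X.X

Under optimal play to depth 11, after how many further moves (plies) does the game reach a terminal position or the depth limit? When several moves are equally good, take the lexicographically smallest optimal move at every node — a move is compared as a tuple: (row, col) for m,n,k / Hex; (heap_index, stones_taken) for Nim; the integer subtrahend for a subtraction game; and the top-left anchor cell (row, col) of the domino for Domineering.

p1 X@[OXO/O../X.X]: (1,1)[OXO/OX./X.X]+1* (1,2)[OXO/O.X/X.X]-1 (2,1)[OXO/O../XXX]-1
p2 O@[OXO/OX./X.X] terminal -1; root [OXO/O../X.X] d11

PV length from [OXO/O../X.X]: 1 ply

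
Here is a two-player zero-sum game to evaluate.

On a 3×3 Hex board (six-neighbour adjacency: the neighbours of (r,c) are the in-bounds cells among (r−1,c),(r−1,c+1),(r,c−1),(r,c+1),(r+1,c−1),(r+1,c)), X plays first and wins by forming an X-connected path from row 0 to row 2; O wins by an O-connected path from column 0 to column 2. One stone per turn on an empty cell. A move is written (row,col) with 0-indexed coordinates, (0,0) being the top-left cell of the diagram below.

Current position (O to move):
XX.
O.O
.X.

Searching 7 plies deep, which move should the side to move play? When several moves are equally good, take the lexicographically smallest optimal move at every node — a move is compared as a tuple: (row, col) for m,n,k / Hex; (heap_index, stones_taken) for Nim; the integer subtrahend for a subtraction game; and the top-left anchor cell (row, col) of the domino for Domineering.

[XX./O.O/.X.] O move#1: (0,2):-1/XXO/O.O/.X., (1,1):+1/XX./OOO/.X.*, (2,0):-1/XX./O.O/OX., (2,2):-1/XX./O.O/.XO
[XX./OOO/.X.] end (terminal -1, X#2); searched XX./O.O/.X. to 7

O's best at [XX./O.O/.X.]: (1,1)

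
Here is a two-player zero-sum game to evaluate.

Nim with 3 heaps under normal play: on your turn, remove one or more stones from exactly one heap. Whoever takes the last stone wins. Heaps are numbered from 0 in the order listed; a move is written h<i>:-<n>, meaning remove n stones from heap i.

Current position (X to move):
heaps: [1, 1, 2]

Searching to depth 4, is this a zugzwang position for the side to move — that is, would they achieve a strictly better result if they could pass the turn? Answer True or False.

zugzwang((1,1,2), X) = False

ply 1, X at (1,1,2) | h0:-1=-1→(0,1,2); h1:-1=-1→(1,0,2); h2:-1=-1→(1,1,1); h2:-2=+1→(1,1,0)*
ply 2, O at (1,1,0) | h0:-1=-1→(0,1,0)*; h1:-1=-1→(1,0,0)
ply 3, X at (0,1,0) | h1:-1=+1→(0,0,0)*
ply 4: (0,0,0) is terminal -1 (O); from (1,1,2) depth 4
pass branch (O moves first from the same position):
  | ply 1, O at (1,1,2) | h0:-1=-1→(0,1,2); h1:-1=-1→(1,0,2); h2:-1=-1→(1,1,1); h2:-2=+1→(1,1,0)*
  | ply 2, X at (1,1,0) | h0:-1=-1→(0,1,0)*; h1:-1=-1→(1,0,0)
  | ply 3, O at (0,1,0) | h1:-1=+1→(0,0,0)*
  | ply 4: (0,0,0) is terminal -1 (X); from (1,1,2) depth 4
X moving scores +1; X passing scores -1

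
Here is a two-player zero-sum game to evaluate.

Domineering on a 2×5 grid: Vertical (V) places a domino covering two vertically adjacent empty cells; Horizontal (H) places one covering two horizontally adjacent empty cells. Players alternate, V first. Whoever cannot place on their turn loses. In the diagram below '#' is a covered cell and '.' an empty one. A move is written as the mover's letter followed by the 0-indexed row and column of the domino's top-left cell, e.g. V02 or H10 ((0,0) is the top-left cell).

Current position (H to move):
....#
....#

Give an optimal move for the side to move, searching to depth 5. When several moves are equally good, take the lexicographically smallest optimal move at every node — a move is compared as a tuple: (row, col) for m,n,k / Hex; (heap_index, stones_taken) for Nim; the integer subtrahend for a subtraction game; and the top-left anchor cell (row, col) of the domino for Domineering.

[....#/....#] H move#1: H00:-1/##..#/....#, H01:+1/.##.#/....#*, H02:-1/..###/....#, H10:-1/....#/##..#, H11:+1/....#/.##.#, H12:-1/....#/..###
[.##.#/....#] V move#2: V00:-1/###.#/#...#*, V03:-1/.####/...##
[###.#/#...#] H move#3: H11:-1/###.#/###.#, H12:+1/###.#/#.###*
[###.#/#.###] end (terminal -1, V#4); searched ....#/....# to 5

H's best at [....#/....#]: H01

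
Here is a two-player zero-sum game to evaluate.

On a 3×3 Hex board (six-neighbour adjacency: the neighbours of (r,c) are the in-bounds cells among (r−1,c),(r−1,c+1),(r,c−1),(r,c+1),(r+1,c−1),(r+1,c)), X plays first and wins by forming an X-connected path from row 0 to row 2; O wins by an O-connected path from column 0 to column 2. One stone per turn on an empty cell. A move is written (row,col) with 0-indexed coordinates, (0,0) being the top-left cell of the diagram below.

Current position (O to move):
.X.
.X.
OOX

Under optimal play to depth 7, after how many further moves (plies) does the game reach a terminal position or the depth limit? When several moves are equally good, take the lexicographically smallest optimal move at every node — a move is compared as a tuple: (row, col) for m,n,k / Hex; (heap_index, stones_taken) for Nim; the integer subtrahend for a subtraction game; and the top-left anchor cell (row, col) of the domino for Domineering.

ply 1, O at .X./.X./OOX | (0,0)=-1→OX./.X./OOX; (0,2)=-1→.XO/.X./OOX; (1,0)=-1→.X./OX./OOX; (1,2)=+1→.X./.XO/OOX*
ply 2: .X./.XO/OOX is terminal -1 (X); from .X./.X./OOX depth 7

PV length from [.X./.X./OOX]: 1 ply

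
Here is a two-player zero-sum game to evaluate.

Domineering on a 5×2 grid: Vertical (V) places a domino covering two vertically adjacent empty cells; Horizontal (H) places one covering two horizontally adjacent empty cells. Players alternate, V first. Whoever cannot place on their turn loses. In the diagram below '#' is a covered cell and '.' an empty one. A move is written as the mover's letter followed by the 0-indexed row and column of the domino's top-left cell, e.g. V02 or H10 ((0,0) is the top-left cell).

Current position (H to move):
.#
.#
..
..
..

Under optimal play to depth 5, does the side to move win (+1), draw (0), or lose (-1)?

p1 H@[.#/.#/../../..]: H20[.#/.#/##/../..]-1 H30[.#/.#/../##/..]+1* H40[.#/.#/../../##]-1
p2 V@[.#/.#/../##/..]: V00[##/##/../##/..]-1* V10[.#/##/#./##/..]-1
p3 H@[##/##/../##/..]: H20[##/##/##/##/..]+1* H40[##/##/../##/##]+1
p4 V@[##/##/##/##/..] terminal -1; root [.#/.#/../../..] d5

value(.#/.#/../../.., H) = +1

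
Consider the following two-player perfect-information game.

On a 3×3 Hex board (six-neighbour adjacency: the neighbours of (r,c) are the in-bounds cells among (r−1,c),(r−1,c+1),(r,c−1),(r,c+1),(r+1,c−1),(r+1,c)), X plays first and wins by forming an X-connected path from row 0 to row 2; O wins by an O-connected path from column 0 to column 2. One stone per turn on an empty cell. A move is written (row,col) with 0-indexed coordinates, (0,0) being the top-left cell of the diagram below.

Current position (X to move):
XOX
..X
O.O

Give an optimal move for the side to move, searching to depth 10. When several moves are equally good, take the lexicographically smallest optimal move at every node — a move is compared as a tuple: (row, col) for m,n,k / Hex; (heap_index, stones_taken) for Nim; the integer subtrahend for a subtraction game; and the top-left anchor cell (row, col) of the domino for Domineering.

X's best at [XOX/..X/O.O]: (2,1)

[XOX/..X/O.O] X move#1: (1,0):-1/XOX/X.X/O.O, (1,1):-1/XOX/.XX/O.O, (2,1):+1/XOX/..X/OXO*
[XOX/..X/OXO] end (terminal -1, O#2); searched XOX/..X/O.O to 10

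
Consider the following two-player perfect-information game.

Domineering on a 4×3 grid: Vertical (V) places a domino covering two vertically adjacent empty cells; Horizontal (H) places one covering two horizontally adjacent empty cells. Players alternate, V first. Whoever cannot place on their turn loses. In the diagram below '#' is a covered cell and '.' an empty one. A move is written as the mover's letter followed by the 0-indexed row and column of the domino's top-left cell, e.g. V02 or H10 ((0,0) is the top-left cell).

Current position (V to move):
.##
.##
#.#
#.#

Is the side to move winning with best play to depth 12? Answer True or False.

[.##/.##/#.#/#.#] V move#1: V00:+1/###/###/#.#/#.#*, V21:+1/.##/.##/###/###
[###/###/#.#/#.#] end (terminal -1, H#2); searched .##/.##/#.#/#.# to 12

V winning at [.##/.##/#.#/#.#]: True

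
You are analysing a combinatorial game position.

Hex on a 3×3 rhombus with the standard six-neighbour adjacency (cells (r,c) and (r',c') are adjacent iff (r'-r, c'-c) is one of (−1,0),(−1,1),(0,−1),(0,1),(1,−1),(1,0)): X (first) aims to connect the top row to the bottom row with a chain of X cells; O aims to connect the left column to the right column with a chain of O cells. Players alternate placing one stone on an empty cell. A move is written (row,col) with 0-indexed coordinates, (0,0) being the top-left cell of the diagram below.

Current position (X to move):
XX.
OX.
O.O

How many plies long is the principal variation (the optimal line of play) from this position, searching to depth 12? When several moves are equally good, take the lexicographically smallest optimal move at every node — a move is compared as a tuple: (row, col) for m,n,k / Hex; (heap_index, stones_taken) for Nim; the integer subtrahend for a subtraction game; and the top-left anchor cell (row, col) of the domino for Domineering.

PV length from [XX./OX./O.O]: 1 ply

ply 1, X at XX./OX./O.O | (0,2)=-1→XXX/OX./O.O; (1,2)=-1→XX./OXX/O.O; (2,1)=+1→XX./OX./OXO*
ply 2: XX./OX./OXO is terminal -1 (O); from XX./OX./O.O depth 12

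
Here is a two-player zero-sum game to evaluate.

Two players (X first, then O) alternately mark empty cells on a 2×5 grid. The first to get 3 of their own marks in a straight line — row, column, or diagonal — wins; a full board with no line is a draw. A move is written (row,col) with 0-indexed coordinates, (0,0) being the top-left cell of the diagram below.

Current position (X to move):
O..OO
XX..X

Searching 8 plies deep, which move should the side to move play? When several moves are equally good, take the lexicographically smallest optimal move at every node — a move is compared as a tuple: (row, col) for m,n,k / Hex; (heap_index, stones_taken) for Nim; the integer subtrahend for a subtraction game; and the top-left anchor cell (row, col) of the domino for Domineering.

X's best at [O..OO/XX..X]: (1,2)

[O..OO/XX..X] X move#1: (0,1):-1/OX.OO/XX..X, (0,2):+0/O.XOO/XX..X, (1,2):+1/O..OO/XXX.X*, (1,3):-1/O..OO/XX.XX
[O..OO/XXX.X] end (terminal -1, O#2); searched O..OO/XX..X to 8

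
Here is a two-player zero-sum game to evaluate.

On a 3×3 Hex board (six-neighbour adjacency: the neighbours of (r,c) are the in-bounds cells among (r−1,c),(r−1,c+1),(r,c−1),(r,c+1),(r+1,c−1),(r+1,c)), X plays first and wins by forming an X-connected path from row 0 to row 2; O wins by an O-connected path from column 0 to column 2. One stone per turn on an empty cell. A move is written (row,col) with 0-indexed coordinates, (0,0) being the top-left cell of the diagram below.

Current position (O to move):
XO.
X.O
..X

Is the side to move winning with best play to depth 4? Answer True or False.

O winning at [XO./X.O/..X]: True

p1 O@[XO./X.O/..X]: (0,2)[XOO/X.O/..X]-1 (1,1)[XO./XOO/..X]-1 (2,0)[XO./X.O/O.X]+1* (2,1)[XO./X.O/.OX]-1
p2 X@[XO./X.O/O.X]: (0,2)[XOX/X.O/O.X]-1* (1,1)[XO./XXO/O.X]-1 (2,1)[XO./X.O/OXX]-1
p3 O@[XOX/X.O/O.X]: (1,1)[XOX/XOO/O.X]+1* (2,1)[XOX/X.O/OOX]+1
p4 X@[XOX/XOO/O.X] terminal -1; root [XO./X.O/..X] d4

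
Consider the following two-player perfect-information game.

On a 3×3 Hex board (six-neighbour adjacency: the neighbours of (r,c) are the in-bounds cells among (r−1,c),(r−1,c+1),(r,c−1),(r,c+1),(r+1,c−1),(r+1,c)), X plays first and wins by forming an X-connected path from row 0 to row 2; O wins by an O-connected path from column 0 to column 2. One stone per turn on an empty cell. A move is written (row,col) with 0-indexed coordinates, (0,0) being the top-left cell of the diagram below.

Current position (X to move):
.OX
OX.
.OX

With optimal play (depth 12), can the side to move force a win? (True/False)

X winning at [.OX/OX./.OX]: True

[.OX/OX./.OX] X move#1: (0,0):+1/XOX/OX./.OX*, (1,2):+1/.OX/OXX/.OX, (2,0):+1/.OX/OX./XOX
[XOX/OX./.OX] O move#2: (1,2):-1/XOX/OXO/.OX*, (2,0):-1/XOX/OX./OOX
[XOX/OXO/.OX] X move#3: (2,0):+1/XOX/OXO/XOX*
[XOX/OXO/XOX] end (terminal -1, O#4); searched .OX/OX./.OX to 12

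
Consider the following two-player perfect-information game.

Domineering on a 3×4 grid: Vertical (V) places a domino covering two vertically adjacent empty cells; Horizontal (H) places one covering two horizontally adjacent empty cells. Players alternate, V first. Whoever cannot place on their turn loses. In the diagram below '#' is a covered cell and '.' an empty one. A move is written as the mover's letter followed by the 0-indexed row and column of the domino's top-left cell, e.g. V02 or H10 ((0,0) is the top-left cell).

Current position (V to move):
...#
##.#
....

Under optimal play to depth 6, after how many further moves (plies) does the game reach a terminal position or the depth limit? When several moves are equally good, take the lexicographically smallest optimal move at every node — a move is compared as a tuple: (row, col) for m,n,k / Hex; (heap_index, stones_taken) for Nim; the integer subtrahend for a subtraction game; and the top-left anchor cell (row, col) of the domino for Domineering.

[...#/##.#/....] V move#1: V02:-1/..##/####/....*, V12:-1/...#/####/..#.
[..##/####/....] H move#2: H00:+1/####/####/....*, H20:+1/..##/####/##.., H21:+1/..##/####/.##., H22:+1/..##/####/..##
[####/####/....] end (terminal -1, V#3); searched ...#/##.#/.... to 6

PV length from [...#/##.#/....]: 2 plies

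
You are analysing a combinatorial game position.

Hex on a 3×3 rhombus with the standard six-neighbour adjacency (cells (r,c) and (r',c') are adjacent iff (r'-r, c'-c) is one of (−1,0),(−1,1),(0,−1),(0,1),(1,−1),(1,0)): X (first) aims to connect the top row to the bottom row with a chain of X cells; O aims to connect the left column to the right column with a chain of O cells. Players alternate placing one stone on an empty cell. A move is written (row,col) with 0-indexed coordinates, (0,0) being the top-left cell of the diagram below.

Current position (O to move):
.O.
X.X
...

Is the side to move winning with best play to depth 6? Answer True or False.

[.O./X.X/...] O move#1: (0,0):-1/OO./X.X/...*, (0,2):-1/.OO/X.X/..., (1,1):-1/.O./XOX/..., (2,0):-1/.O./X.X/O.., (2,1):-1/.O./X.X/.O., (2,2):-1/.O./X.X/..O
[OO./X.X/...] X move#2: (0,2):+1/OOX/X.X/...*, (1,1):-1/OO./XXX/..., (2,0):-1/OO./X.X/X.., (2,1):-1/OO./X.X/.X., (2,2):-1/OO./X.X/..X
[OOX/X.X/...] O move#3: (1,1):-1/OOX/XOX/...*, (2,0):-1/OOX/X.X/O.., (2,1):-1/OOX/X.X/.O., (2,2):-1/OOX/X.X/..O
[OOX/XOX/...] X move#4: (2,0):+1/OOX/XOX/X..*, (2,1):+1/OOX/XOX/.X., (2,2):+1/OOX/XOX/..X
[OOX/XOX/X..] O move#5: (2,1):-1/OOX/XOX/XO.*, (2,2):-1/OOX/XOX/X.O
[OOX/XOX/XO.] X move#6: (2,2):+1/OOX/XOX/XOX*
[OOX/XOX/XOX] end (terminal -1, O#7); searched .O./X.X/... to 6

O winning at [.O./X.X/...]: False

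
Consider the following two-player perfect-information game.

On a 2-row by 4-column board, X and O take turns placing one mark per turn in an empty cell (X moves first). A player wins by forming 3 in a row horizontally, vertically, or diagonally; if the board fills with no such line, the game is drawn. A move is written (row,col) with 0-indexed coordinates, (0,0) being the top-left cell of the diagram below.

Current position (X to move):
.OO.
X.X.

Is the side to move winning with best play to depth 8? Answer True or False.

p1 X@[.OO./X.X.]: (0,0)[XOO./X.X.]-1 (0,3)[.OOX/X.X.]-1 (1,1)[.OO./XXX.]+1* (1,3)[.OO./X.XX]-1
p2 O@[.OO./XXX.] terminal -1; root [.OO./X.X.] d8

X winning at [.OO./X.X.]: True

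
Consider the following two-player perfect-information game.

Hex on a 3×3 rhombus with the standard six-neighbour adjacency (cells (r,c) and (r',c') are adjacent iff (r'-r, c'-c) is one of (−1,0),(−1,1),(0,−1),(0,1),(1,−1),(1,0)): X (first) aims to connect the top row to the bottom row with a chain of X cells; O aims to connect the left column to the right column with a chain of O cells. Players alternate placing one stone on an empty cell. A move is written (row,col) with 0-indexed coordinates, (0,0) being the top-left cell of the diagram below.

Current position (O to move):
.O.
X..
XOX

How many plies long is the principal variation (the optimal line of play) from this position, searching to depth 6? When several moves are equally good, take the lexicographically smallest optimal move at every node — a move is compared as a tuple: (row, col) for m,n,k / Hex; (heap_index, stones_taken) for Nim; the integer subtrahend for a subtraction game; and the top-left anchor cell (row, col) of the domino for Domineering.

PV length from [.O./X../XOX]: 4 plies

[.O./X../XOX] O move#1: (0,0):-1/OO./X../XOX*, (0,2):-1/.OO/X../XOX, (1,1):-1/.O./XO./XOX, (1,2):-1/.O./X.O/XOX
[OO./X../XOX] X move#2: (0,2):+1/OOX/X../XOX*, (1,1):-1/OO./XX./XOX, (1,2):-1/OO./X.X/XOX
[OOX/X../XOX] O move#3: (1,1):-1/OOX/XO./XOX*, (1,2):-1/OOX/X.O/XOX
[OOX/XO./XOX] X move#4: (1,2):+1/OOX/XOX/XOX*
[OOX/XOX/XOX] end (terminal -1, O#5); searched .O./X../XOX to 6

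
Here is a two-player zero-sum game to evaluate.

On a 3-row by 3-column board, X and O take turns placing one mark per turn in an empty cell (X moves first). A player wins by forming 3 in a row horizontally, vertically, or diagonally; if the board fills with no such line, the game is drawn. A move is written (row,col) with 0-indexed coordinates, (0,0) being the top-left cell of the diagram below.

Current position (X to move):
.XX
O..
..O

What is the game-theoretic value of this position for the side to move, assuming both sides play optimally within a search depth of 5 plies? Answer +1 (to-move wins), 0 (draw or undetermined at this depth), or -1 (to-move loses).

p1 X@[.XX/O../..O]: (0,0)[XXX/O../..O]+1* (1,1)[.XX/OX./..O]+1 (1,2)[.XX/O.X/..O]-1 (2,0)[.XX/O../X.O]+1 (2,1)[.XX/O../.XO]+1
p2 O@[XXX/O../..O] terminal -1; root [.XX/O../..O] d5

value(.XX/O../..O, X) = +1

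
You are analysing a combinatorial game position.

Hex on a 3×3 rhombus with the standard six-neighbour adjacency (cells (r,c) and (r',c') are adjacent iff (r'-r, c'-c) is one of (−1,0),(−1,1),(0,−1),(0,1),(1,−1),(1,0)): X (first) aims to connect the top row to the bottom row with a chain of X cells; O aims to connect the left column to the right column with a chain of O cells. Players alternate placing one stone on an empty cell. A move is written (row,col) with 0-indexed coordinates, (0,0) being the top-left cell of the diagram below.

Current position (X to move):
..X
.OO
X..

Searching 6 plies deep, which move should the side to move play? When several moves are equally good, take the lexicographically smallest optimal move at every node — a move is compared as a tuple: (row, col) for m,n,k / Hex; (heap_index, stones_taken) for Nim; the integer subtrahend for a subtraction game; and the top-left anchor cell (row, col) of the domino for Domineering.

X's best at [..X/.OO/X..]: (1,0)

p1 X@[..X/.OO/X..]: (0,0)[X.X/.OO/X..]-1 (0,1)[.XX/.OO/X..]-1 (1,0)[..X/XOO/X..]+1* (2,1)[..X/.OO/XX.]-1 (2,2)[..X/.OO/X.X]-1
p2 O@[..X/XOO/X..]: (0,0)[O.X/XOO/X..]-1* (0,1)[.OX/XOO/X..]-1 (2,1)[..X/XOO/XO.]-1 (2,2)[..X/XOO/X.O]-1
p3 X@[O.X/XOO/X..]: (0,1)[OXX/XOO/X..]+1* (2,1)[O.X/XOO/XX.]-1 (2,2)[O.X/XOO/X.X]-1
p4 O@[OXX/XOO/X..] terminal -1; root [..X/.OO/X..] d6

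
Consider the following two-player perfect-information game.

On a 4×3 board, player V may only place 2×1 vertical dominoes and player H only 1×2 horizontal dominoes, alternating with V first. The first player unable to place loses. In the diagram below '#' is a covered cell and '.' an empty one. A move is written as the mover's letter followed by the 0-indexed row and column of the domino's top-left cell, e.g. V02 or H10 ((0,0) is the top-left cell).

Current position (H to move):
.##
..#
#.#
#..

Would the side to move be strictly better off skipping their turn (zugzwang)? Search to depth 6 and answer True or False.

ply 1, H at .##/..#/#.#/#.. | H10=-1→.##/###/#.#/#..*; H31=-1→.##/..#/#.#/###
ply 2, V at .##/###/#.#/#.. | V21=+1→.##/###/###/##.*
ply 3: .##/###/###/##. is terminal -1 (H); from .##/..#/#.#/#.. depth 6
pass branch (V moves first from the same position):
  | ply 1, V at .##/..#/#.#/#.. | V00=+1→###/#.#/#.#/#..*; V11=+1→.##/.##/###/#..; V21=-1→.##/..#/###/##.
  | ply 2, H at ###/#.#/#.#/#.. | H31=-1→###/#.#/#.#/###*
  | ply 3, V at ###/#.#/#.#/### | V11=+1→###/###/###/###*
  | ply 4: ###/###/###/### is terminal -1 (H); from .##/..#/#.#/#.. depth 6
H moving scores -1; H passing scores -1

zugzwang(.##/..#/#.#/#.., H) = False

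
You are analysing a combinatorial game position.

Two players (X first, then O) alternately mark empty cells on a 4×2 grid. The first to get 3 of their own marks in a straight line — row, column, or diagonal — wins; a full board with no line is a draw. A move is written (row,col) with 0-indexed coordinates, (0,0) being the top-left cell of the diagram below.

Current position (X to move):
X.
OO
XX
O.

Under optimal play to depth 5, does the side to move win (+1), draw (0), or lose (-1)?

value(X./OO/XX/O., X) = 0

p1 X@[X./OO/XX/O.]: (0,1)[XX/OO/XX/O.]+0* (3,1)[X./OO/XX/OX]+0
p2 O@[XX/OO/XX/O.]: (3,1)[XX/OO/XX/OO]+0*
p3 X@[XX/OO/XX/OO] terminal +0; root [X./OO/XX/O.] d5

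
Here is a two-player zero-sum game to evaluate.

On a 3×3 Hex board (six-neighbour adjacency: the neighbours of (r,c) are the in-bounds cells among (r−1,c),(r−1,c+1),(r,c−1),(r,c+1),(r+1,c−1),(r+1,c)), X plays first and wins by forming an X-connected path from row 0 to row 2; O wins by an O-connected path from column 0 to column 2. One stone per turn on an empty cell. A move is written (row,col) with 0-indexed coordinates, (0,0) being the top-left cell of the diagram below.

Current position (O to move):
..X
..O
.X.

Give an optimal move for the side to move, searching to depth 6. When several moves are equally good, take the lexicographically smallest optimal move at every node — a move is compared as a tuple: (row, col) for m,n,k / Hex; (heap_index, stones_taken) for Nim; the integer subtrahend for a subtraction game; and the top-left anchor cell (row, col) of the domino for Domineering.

ply 1, O at ..X/..O/.X. | (0,0)=-1→O.X/..O/.X.; (0,1)=-1→.OX/..O/.X.; (1,0)=-1→..X/O.O/.X.; (1,1)=+1→..X/.OO/.X.*; (2,0)=-1→..X/..O/OX.; (2,2)=-1→..X/..O/.XO
ply 2, X at ..X/.OO/.X. | (0,0)=-1→X.X/.OO/.X.*; (0,1)=-1→.XX/.OO/.X.; (1,0)=-1→..X/XOO/.X.; (2,0)=-1→..X/.OO/XX.; (2,2)=-1→..X/.OO/.XX
ply 3, O at X.X/.OO/.X. | (0,1)=+1→XOX/.OO/.X.*; (1,0)=+1→X.X/OOO/.X.; (2,0)=+1→X.X/.OO/OX.; (2,2)=+1→X.X/.OO/.XO
ply 4, X at XOX/.OO/.X. | (1,0)=-1→XOX/XOO/.X.*; (2,0)=-1→XOX/.OO/XX.; (2,2)=-1→XOX/.OO/.XX
ply 5, O at XOX/XOO/.X. | (2,0)=+1→XOX/XOO/OX.*; (2,2)=-1→XOX/XOO/.XO
ply 6: XOX/XOO/OX. is terminal -1 (X); from ..X/..O/.X. depth 6

O's best at [..X/..O/.X.]: (1,1)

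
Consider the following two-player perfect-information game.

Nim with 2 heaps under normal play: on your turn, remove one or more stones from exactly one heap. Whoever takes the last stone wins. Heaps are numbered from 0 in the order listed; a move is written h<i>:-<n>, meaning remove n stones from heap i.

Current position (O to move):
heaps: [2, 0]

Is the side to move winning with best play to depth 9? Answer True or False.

ply 1, O at (2,0) | h0:-1=-1→(1,0); h0:-2=+1→(0,0)*
ply 2: (0,0) is terminal -1 (X); from (2,0) depth 9

O winning at [(2,0)]: True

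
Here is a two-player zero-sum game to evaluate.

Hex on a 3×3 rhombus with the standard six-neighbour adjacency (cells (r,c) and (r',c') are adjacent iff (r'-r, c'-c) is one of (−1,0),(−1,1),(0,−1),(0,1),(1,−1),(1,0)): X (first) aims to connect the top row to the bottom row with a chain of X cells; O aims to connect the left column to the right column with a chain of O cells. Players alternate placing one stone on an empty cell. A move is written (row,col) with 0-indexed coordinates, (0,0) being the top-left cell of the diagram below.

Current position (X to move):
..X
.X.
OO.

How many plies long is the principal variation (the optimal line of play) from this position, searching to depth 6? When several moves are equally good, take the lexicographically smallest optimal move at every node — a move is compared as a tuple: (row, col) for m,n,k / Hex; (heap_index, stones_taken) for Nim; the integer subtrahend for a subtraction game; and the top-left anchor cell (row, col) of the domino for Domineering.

PV length from [..X/.X./OO.]: 4 plies

ply 1, X at ..X/.X./OO. | (0,0)=-1→X.X/.X./OO.*; (0,1)=-1→.XX/.X./OO.; (1,0)=-1→..X/XX./OO.; (1,2)=-1→..X/.XX/OO.; (2,2)=-1→..X/.X./OOX
ply 2, O at X.X/.X./OO. | (0,1)=+1→XOX/.X./OO.*; (1,0)=+1→X.X/OX./OO.; (1,2)=+1→X.X/.XO/OO.; (2,2)=+1→X.X/.X./OOO
ply 3, X at XOX/.X./OO. | (1,0)=-1→XOX/XX./OO.*; (1,2)=-1→XOX/.XX/OO.; (2,2)=-1→XOX/.X./OOX
ply 4, O at XOX/XX./OO. | (1,2)=+1→XOX/XXO/OO.*; (2,2)=+1→XOX/XX./OOO
ply 5: XOX/XXO/OO. is terminal -1 (X); from ..X/.X./OO. depth 6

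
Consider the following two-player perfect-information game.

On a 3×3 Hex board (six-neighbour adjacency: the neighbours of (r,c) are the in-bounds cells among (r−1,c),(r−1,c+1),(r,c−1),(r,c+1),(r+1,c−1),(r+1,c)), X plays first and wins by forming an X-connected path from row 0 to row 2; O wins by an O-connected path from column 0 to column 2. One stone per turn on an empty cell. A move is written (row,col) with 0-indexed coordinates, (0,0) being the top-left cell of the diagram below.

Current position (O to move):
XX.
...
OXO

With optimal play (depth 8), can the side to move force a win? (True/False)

O winning at [XX./.../OXO]: True

[XX./.../OXO] O move#1: (0,2):-1/XXO/.../OXO, (1,0):-1/XX./O../OXO, (1,1):+1/XX./.O./OXO*, (1,2):-1/XX./..O/OXO
[XX./.O./OXO] X move#2: (0,2):-1/XXX/.O./OXO*, (1,0):-1/XX./XO./OXO, (1,2):-1/XX./.OX/OXO
[XXX/.O./OXO] O move#3: (1,0):-1/XXX/OO./OXO, (1,2):+1/XXX/.OO/OXO*
[XXX/.OO/OXO] end (terminal -1, X#4); searched XX./.../OXO to 8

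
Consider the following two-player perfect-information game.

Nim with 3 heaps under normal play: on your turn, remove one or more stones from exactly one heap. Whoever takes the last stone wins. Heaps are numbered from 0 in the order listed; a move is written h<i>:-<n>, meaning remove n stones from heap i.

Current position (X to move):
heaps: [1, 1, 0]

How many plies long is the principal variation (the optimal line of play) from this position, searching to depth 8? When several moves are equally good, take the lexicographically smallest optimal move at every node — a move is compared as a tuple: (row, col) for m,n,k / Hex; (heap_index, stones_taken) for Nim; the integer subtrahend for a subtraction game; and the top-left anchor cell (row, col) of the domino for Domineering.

p1 X@[(1,1,0)]: h0:-1[(0,1,0)]-1* h1:-1[(1,0,0)]-1
p2 O@[(0,1,0)]: h1:-1[(0,0,0)]+1*
p3 X@[(0,0,0)] terminal -1; root [(1,1,0)] d8

PV length from [(1,1,0)]: 2 plies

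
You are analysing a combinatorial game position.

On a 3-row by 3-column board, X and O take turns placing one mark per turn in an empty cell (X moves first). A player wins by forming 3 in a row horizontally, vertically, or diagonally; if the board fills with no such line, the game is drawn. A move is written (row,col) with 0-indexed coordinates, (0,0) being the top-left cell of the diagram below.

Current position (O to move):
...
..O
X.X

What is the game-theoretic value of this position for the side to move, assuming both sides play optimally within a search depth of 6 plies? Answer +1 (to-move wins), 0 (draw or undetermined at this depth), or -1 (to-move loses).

value(.../..O/X.X, O) = -1

[.../..O/X.X] O move#1: (0,0):-1/O../..O/X.X*, (0,1):-1/.O./..O/X.X, (0,2):-1/..O/..O/X.X, (1,0):-1/.../O.O/X.X, (1,1):-1/.../.OO/X.X, (2,1):-1/.../..O/XOX
[O../..O/X.X] X move#2: (0,1):+0/OX./..O/X.X, (0,2):+1/O.X/..O/X.X*, (1,0):+0/O../X.O/X.X, (1,1):+1/O../.XO/X.X, (2,1):+1/O../..O/XXX
[O.X/..O/X.X] O move#3: (0,1):-1/OOX/..O/X.X*, (1,0):-1/O.X/O.O/X.X, (1,1):-1/O.X/.OO/X.X, (2,1):-1/O.X/..O/XOX
[OOX/..O/X.X] X move#4: (1,0):+1/OOX/X.O/X.X*, (1,1):+1/OOX/.XO/X.X, (2,1):+1/OOX/..O/XXX
[OOX/X.O/X.X] O move#5: (1,1):-1/OOX/XOO/X.X*, (2,1):-1/OOX/X.O/XOX
[OOX/XOO/X.X] X move#6: (2,1):+1/OOX/XOO/XXX*
[OOX/XOO/XXX] end (terminal -1, O#7); searched .../..O/X.X to 6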